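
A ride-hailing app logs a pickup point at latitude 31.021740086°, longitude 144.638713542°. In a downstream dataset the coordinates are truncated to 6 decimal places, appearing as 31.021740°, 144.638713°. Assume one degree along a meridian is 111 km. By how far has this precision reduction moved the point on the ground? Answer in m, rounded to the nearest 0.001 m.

0.052 m

Δlat = 31.021740086 − 31.021740 = +0.000000086°; Δlon = 144.638713542 − 144.638713 = +0.000000542°.
N–S: 0.000000086° × 111000 m/° = 0.009546 m.
East–west at this latitude: 0.000000542° × 111000 × cos 31.0217° ≈ 0.000000542 × 95123.9 = 0.0515571 m.
Combined displacement = (0.009546² + 0.0515571²)^½ ≈ 0.0524334 m.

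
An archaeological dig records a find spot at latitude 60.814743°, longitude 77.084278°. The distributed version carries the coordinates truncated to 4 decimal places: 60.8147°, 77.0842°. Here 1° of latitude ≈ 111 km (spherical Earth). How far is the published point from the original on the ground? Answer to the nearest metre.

6 metres

Δlat = 60.814743 − 60.8147 = +0.000043°; Δlon = 77.084278 − 77.0842 = +0.000078°.
N–S: 0.000043° × 111000 m/° = 4.773 m.
East–west at this latitude: 0.000078° × 111000 × cos 60.8147° ≈ 0.000078 × 54127.6 = 4.22195 m.
Combined displacement = (4.773² + 4.22195²)^½ ≈ 6.37231 m.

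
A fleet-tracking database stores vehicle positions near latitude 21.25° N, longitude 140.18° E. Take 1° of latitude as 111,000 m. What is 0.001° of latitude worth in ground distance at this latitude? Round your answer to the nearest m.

111 m

0.001° × 111000 m/° = 111 m.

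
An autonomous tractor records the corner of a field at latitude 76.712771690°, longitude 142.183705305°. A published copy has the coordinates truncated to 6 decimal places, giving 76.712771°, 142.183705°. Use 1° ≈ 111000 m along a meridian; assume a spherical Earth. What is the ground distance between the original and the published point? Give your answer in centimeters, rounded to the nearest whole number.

8 centimeters

Δlat = 76.712771690 − 76.712771 = +0.000000690°; Δlon = 142.183705305 − 142.183705 = +0.000000305°.
North–south shift: 0.000000690 × 111000 = 0.07659 m.
East–west at this latitude: 0.000000305° × 111000 × cos 76.7128° ≈ 0.000000305 × 25511.4 = 0.00778099 m.
Hypotenuse of the two orthogonal shifts: √(0.07659² + 0.00778099²) = 0.0769842 m.
That is 0.0769842 m = 7.6984 cm.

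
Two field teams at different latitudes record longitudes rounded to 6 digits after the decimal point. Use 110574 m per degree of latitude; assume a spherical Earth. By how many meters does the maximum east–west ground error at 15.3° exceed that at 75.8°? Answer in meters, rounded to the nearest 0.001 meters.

0.040 meters

Rounding to 6 decimal places leaves the longitude within ±5e-07° of the true value.
Error at 15.3° = 5e-07° × 110574 × cos 15.3° ≈ 0.055287 × 0.9646 = 0.053327 m.
At 75.8°: 5e-07° × 110574 × cos 75.8° = 5e-07 × 110574 × 0.2453 ≈ 0.013562 m.
So the lower-latitude error exceeds the higher by 0.053327 − 0.013562 = 0.039765 m.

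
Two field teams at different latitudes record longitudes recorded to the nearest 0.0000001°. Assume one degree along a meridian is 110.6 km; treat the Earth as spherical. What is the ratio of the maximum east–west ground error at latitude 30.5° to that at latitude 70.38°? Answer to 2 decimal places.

Rounding to 7 decimal places leaves the longitude within ±5e-08° of the true value.
Error at 30.5° = 5e-08° × 110600 × cos 30.5° ≈ 0.00553 × 0.8616 = 0.0047648 m.
At 70.38°: 5e-08° × 110600 × cos 70.38° = 5e-08 × 110600 × 0.3358 ≈ 0.0018569 m.
Ratio: 0.0047648 / 0.0018569 = cos 30.5° / cos 70.38° ≈ 2.5660.

2.57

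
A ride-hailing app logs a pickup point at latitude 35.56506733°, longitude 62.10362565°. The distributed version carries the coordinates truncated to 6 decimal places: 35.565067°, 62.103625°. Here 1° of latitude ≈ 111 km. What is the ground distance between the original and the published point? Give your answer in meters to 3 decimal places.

The latitude changed by +0.00000033° and the longitude by +0.00000065°.
North–south shift: 0.00000033 × 111000 = 0.03663 m.
East–west at this latitude: 0.00000065° × 111000 × cos 35.5651° ≈ 0.00000065 × 90293.6 = 0.0586908 m.
Combined displacement = (0.03663² + 0.0586908²)^½ ≈ 0.0691836 m.

0.069 meters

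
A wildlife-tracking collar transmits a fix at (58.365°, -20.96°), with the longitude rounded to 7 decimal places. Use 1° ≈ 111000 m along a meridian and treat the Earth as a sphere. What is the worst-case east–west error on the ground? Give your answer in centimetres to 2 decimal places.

Rounding to 7 decimal places leaves the longitude within ±5e-08° of the true value.
Parallels shrink by cos φ, so at 58.365° a degree of longitude is 111000 × 0.5245 ≈ 58220.2 m.
Maximum E–W displacement: 5e-08 × 58220.2 = 0.00291101 m.
That is 0.00291101 m = 0.2911 cm.

0.29 centimetres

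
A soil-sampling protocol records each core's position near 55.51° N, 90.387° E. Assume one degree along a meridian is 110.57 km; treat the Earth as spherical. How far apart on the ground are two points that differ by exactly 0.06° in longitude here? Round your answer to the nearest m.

3757 m

0.06° of longitude at 55.51° is 0.06 × 110570 × cos 55.51° ≈ 0.06 × 62611.6 = 3756.7 m.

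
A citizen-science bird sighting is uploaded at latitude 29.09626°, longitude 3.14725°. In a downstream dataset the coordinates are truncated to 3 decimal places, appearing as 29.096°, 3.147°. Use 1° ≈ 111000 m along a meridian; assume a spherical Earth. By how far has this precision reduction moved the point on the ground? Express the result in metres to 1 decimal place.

The latitude changed by +0.00026° and the longitude by +0.00025°.
North–south shift: 0.00026 × 111000 = 28.86 m.
E–W at 29.096°: 0.00025° × 111000 × cos 29.096° = 0.00025 × 111000 × 0.8738 ≈ 24.2481 m.
Hypotenuse of the two orthogonal shifts: √(28.86² + 24.2481²) = 37.6944 m.

37.7 metres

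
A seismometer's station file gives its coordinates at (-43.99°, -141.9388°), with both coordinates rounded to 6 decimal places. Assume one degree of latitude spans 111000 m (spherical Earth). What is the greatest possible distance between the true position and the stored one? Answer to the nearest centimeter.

7 centimeters

Rounding to 6 decimal places leaves each coordinate within ±5e-07° of the true value.
Latitude error → 5e-07 × 111000 = 0.0555 m along the meridian.
Longitude error → 5e-07 × 111000 × cos 43.99° = 5e-07 × 111000 × 0.7195 ≈ 0.0399301 m.
The two errors are perpendicular, so the maximum displacement is √(0.0555² + 0.0399301²) ≈ 0.0683715 m.
That is 0.0683715 m = 6.8371 cm.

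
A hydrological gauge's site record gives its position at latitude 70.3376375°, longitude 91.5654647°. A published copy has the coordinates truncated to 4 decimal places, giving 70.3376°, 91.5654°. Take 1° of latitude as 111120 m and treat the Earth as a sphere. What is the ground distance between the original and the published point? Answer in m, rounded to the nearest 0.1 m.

Δlat = 70.3376375 − 70.3376 = +0.0000375°; Δlon = 91.5654647 − 91.5654 = +0.0000647°.
North–south shift: 0.0000375 × 111120 = 4.167 m.
East–west at this latitude: 0.0000647° × 111120 × cos 70.3376° ≈ 0.0000647 × 37389.4 = 2.41909 m.
Distance: √(4.167² + 2.41909²) ≈ 4.81829 m.

4.8 m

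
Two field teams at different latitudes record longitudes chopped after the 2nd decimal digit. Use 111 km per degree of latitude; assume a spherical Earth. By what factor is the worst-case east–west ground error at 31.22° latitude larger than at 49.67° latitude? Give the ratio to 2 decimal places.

1.32

Truncating at 2 decimal places can drop up to a full unit in the last place, so the longitude may be off by as much as 0.01°.
At 31.22°: 0.01° × 111000 × cos 31.22° = 0.01 × 111000 × 0.8552 ≈ 949.25 m.
At 49.67°: 0.01° × 111000 × cos 49.67° = 0.01 × 111000 × 0.6472 ≈ 718.38 m.
The ratio reduces to cos 31.22° / cos 49.67° = 0.8552/0.6472 ≈ 1.3214.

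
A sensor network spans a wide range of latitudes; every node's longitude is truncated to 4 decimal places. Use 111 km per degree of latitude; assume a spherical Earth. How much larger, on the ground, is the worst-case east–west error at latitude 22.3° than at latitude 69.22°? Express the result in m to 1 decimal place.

Truncating at 4 decimal places can drop up to a full unit in the last place, so the longitude may be off by as much as 0.0001°.
At 22.3°: 0.0001° × 111000 × cos 22.3° = 0.0001 × 111000 × 0.9252 ≈ 10.27 m.
At 69.22°: 0.0001° × 111000 × cos 69.22° = 0.0001 × 111000 × 0.3548 ≈ 3.9381 m.
So the lower-latitude error exceeds the higher by 10.27 − 3.9381 = 6.3318 m.

6.3 m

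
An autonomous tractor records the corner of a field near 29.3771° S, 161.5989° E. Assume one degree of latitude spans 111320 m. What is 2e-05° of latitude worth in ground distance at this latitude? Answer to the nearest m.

2 m

Along a meridian 2e-05° is 2e-05 × 111320 = 2.2264 m.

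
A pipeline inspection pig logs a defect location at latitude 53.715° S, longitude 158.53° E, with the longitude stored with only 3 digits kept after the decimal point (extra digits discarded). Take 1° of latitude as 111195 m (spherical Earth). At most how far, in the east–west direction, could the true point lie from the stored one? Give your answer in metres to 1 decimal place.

Truncating at 3 decimal places can drop up to a full unit in the last place, so the longitude may be off by as much as 0.001°.
Parallels shrink by cos φ, so at 53.715° a degree of longitude is 111195 × 0.5918 ≈ 65805.4 m.
So at most 0.001° × 65805.4 ≈ 65.8054 m east–west.

65.8 metres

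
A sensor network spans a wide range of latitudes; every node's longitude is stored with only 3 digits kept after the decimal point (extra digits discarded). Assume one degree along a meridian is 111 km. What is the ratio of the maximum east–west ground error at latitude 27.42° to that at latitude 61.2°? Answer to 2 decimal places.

Truncating at 3 decimal places can drop up to a full unit in the last place, so the longitude may be off by as much as 0.001°.
At 27.42°: 0.001° × 111000 × cos 27.42° = 0.001 × 111000 × 0.8877 ≈ 98.53 m.
At 61.2°: 0.001° × 111000 × cos 61.2° = 0.001 × 111000 × 0.4818 ≈ 53.475 m.
Ratio: 98.53 / 53.475 = cos 27.42° / cos 61.2° ≈ 1.8425.

1.84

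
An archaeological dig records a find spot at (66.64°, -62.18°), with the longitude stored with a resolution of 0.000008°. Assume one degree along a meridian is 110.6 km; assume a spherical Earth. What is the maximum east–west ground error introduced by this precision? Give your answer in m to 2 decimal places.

0.18 m

With a 0.000008° grid the true value lies within half a step, ±0.000008°/2 = ±4e-06°, of the stored one.
At latitude 66.64° a degree of longitude spans 110600 m × cos 66.64° = 110600 × 0.3965 ≈ 43853.7 m.
Maximum E–W displacement: 4e-06 × 43853.7 = 0.175415 m.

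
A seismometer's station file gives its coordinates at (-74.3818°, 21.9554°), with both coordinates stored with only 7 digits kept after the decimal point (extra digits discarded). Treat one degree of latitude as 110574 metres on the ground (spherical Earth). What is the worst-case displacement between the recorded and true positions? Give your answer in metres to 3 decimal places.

Truncating at 7 decimal places can drop up to a full unit in the last place, so each coordinate may be off by as much as 1e-07°.
N–S: 1e-07° × 110574 m/° = 0.0110574 m.
East–west component at 74.3818°: 1e-07° × 110574 × cos 74.3818° ≈ 1e-07 × 29769.4 ≈ 0.00297694 m.
Combining orthogonally: (0.0110574² + 0.00297694²)^½ ≈ 0.0114511 m.

0.011 metres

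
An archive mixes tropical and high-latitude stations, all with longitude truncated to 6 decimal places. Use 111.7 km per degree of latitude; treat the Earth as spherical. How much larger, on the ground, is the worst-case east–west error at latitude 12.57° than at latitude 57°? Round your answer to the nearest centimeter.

5 centimeters

Truncating at 6 decimal places can drop up to a full unit in the last place, so the longitude may be off by as much as 1e-06°.
Error at 12.57° = 1e-06° × 111700 × cos 12.57° ≈ 0.1117 × 0.9760 = 0.10902 m.
Error at 57° = 1e-06° × 111700 × cos 57° ≈ 0.1117 × 0.5446 = 0.060836 m.
Difference: 0.10902 − 0.060836 = 0.048186 m.
That is 0.0481865 m = 4.8186 cm.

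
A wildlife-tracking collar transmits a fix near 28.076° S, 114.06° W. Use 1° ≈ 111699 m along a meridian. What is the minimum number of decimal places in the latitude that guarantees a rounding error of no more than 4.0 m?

One degree of latitude covers 111699 m.
Rounding to N decimal places gives at most 0.5 × 10⁻ᴺ degrees of error, i.e. 0.5 × 10⁻ᴺ × 111699 m.
Need 0.5 × 111699 × 10⁻ᴺ ≤ 4.0 → 10⁻ᴺ ≤ 7.162e-05, so N ≥ 4.14.
At 4 places the error can reach 5.58 m, but 5 places keeps it to 0.558 m.

5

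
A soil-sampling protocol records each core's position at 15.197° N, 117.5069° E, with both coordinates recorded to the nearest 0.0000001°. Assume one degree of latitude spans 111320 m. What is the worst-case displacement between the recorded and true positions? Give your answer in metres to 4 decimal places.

0.0077 metres

Rounding to 7 decimal places leaves each coordinate within ±5e-08° of the true value.
N–S: 5e-08° × 111320 m/° = 0.005566 m.
E–W at 15.197°: 5e-08° × 111320 × cos 15.197° = 5e-08 × 111320 × 0.9650 ≈ 0.00537136 m.
Worst case both components are at the extreme and orthogonal: √(0.005566² + 0.00537136²) ≈ 0.0077351 m.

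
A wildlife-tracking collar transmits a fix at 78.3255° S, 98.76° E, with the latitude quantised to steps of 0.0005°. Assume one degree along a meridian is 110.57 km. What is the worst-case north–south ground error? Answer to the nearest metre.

With a 0.0005° grid the true value lies within half a step, ±0.0005°/2 = ±0.00025°, of the stored one.
Along the meridian that is 0.00025° × 110570 m/° = 27.6425 m.

28 metres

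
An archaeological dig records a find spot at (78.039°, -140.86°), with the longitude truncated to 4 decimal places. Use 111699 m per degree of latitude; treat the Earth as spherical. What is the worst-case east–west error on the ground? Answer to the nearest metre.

2 metres

Truncating at 4 decimal places can drop up to a full unit in the last place, so the longitude may be off by as much as 0.0001°.
One degree of longitude at 78.039° is 111699 × cos 78.039° ≈ 111699 × 0.2072 = 23149.2 m.
Maximum E–W displacement: 0.0001 × 23149.2 = 2.31492 m.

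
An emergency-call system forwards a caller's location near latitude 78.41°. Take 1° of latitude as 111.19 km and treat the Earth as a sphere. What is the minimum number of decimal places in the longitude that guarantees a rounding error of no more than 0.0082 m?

At 78.41° one degree of longitude covers 111190 × cos 78.41° ≈ 111190 × 0.2009 ≈ 22338.8 m.
N decimal places → at most half a unit in the last place, 0.5 × 10⁻ᴺ° = 22338.8/2 × 10⁻ᴺ m.
Need 0.5 × 22338.8 × 10⁻ᴺ ≤ 0.0082 → 10⁻ᴺ ≤ 7.341e-07, so N ≥ 6.13.
N = 6 would give 0.0112 m (too coarse); N = 7 gives 0.00112 m ≤ 0.0082 m.

7 decimal places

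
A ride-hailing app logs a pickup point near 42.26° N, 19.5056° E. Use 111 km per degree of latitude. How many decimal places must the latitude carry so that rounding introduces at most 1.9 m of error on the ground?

One degree of latitude covers 111000 m.
N decimal places → at most half a unit in the last place, 0.5 × 10⁻ᴺ° = 111000/2 × 10⁻ᴺ m.
Setting 55500 × 10⁻ᴺ ≤ 1.9 gives 10ᴺ ≥ 2.921e+04, i.e. N ≥ 4.47.
N = 4 would give 5.55 m (too coarse); N = 5 gives 0.555 m ≤ 1.9 m.

5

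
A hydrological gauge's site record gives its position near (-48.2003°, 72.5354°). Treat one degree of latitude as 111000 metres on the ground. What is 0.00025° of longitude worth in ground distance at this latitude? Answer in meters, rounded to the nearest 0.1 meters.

18.5 meters

One degree of longitude here spans 111000 × cos 48.2003° = 111000 × 0.6665 ≈ 73984.7 m; 0.00025° of that is 18.4962 m.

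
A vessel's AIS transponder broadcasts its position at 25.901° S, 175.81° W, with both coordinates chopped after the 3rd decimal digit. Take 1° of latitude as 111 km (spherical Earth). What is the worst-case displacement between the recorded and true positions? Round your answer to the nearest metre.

149 metres

Truncating at 3 decimal places can drop up to a full unit in the last place, so each coordinate may be off by as much as 0.001°.
North–south component: 0.001° × 111000 = 111 m.
E–W at 25.901°: 0.001° × 111000 × cos 25.901° = 0.001 × 111000 × 0.8996 ≈ 99.8501 m.
Worst case both components are at the extreme and orthogonal: √(111² + 99.8501²) ≈ 149.302 m.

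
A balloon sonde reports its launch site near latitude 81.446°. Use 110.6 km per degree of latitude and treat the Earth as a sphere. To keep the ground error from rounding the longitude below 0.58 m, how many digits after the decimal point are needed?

At 81.446° one degree of longitude covers 110600 × cos 81.446° ≈ 110600 × 0.1487 ≈ 16450.8 m.
With N decimal places the half-ulp bound is 0.5·10⁻ᴺ°, or 0.5·10⁻ᴺ × 16450.8 m on the ground.
Setting 8225.4 × 10⁻ᴺ ≤ 0.58 gives 10ᴺ ≥ 1.418e+04, i.e. N ≥ 4.15.
N = 4 would give 0.823 m (too coarse); N = 5 gives 0.0823 m ≤ 0.58 m.

5 decimal places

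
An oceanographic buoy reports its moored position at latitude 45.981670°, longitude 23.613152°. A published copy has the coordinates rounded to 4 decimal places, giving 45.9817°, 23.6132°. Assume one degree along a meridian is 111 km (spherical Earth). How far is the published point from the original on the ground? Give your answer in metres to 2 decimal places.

4.98 metres

Δlat = 45.981670 − 45.9817 = -0.000030°; Δlon = 23.613152 − 23.6132 = -0.000048°.
North–south shift: -0.000030 × 111000 = -3.33 m.
E–W at 45.9817°: -0.000048° × 111000 × cos 45.9817° = -0.000048 × 111000 × 0.6949 ≈ -3.70236 m.
Hypotenuse of the two orthogonal shifts: √(3.33² + 3.70236²) = 4.9796 m.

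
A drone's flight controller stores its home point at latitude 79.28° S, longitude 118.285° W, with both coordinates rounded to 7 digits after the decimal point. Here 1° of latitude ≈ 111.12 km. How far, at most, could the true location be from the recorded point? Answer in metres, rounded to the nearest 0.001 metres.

Rounding to 7 decimal places leaves each coordinate within ±5e-08° of the true value.
N–S: 5e-08° × 111120 m/° = 0.005556 m.
East–west component at 79.28°: 5e-08° × 111120 × cos 79.28° ≈ 5e-08 × 20669.4 ≈ 0.00103347 m.
The two errors are perpendicular, so the maximum displacement is √(0.005556² + 0.00103347²) ≈ 0.0056513 m.

0.006 metres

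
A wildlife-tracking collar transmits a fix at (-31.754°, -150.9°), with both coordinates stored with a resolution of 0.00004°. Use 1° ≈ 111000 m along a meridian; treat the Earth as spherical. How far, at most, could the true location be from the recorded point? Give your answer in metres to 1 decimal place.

2.9 metres

With a 0.00004° grid the true value lies within half a step, ±0.00004°/2 = ±2e-05°, of the stored one.
North–south component: 2e-05° × 111000 = 2.22 m.
E–W at 31.754°: 2e-05° × 111000 × cos 31.754° = 2e-05 × 111000 × 0.8503 ≈ 1.8877 m.
The two errors are perpendicular, so the maximum displacement is √(2.22² + 1.8877²) ≈ 2.91407 m.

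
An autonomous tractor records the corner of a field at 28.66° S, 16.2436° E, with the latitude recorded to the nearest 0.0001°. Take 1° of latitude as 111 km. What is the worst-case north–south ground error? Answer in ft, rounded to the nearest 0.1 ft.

18.2 ft

Rounding to 4 decimal places leaves the latitude within ±5e-05° of the true value.
So the N–S error is at most 5e-05 × 111000 = 5.55 m.
In feet: 5.55 m ÷ 0.3048 ≈ 18.209 ft.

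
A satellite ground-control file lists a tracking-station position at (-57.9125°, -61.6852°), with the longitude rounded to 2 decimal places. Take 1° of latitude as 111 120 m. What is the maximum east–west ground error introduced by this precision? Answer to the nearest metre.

Rounding to 2 decimal places leaves the longitude within ±0.005° of the true value.
At latitude 57.9125° a degree of longitude spans 111120 m × cos 57.9125° = 111120 × 0.5312 ≈ 59028.5 m.
East–west error: 0.005° × 59028.5 m/° ≈ 295.142 m.

295 metres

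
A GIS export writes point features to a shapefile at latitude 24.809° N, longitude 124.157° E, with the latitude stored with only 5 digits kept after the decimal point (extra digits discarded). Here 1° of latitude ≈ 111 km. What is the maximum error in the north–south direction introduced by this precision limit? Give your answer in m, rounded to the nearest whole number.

1 m

Truncating at 5 decimal places can drop up to a full unit in the last place, so the latitude may be off by as much as 1e-05°.
So the N–S error is at most 1e-05 × 111000 = 1.11 m.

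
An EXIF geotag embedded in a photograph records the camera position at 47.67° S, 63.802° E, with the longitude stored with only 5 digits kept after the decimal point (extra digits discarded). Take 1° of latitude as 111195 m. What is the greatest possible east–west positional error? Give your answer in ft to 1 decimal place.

Truncating at 5 decimal places can drop up to a full unit in the last place, so the longitude may be off by as much as 1e-05°.
Parallels shrink by cos φ, so at 47.67° a degree of longitude is 111195 × 0.6734 ≈ 74878.7 m.
So at most 1e-05° × 74878.7 ≈ 0.748787 m east–west.
In feet: 0.748787 m ÷ 0.3048 ≈ 2.4566 ft.

2.5 ft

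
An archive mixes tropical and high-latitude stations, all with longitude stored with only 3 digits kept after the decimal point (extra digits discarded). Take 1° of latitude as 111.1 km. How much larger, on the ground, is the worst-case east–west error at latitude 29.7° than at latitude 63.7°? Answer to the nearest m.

Truncating at 3 decimal places can drop up to a full unit in the last place, so the longitude may be off by as much as 0.001°.
At 29.7°: 0.001° × 111100 × cos 29.7° = 0.001 × 111100 × 0.8686 ≈ 96.505 m.
At 63.7°: 0.001° × 111100 × cos 63.7° = 0.001 × 111100 × 0.4431 ≈ 49.225 m.
So the lower-latitude error exceeds the higher by 96.505 − 49.225 = 47.28 m.

47 m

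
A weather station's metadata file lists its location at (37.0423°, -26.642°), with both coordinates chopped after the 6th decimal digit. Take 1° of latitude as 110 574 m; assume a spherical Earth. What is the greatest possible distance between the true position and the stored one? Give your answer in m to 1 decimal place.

Truncating at 6 decimal places can drop up to a full unit in the last place, so each coordinate may be off by as much as 1e-06°.
North–south component: 1e-06° × 110574 = 0.110574 m.
East–west component at 37.0423°: 1e-06° × 110574 × cos 37.0423° ≈ 1e-06 × 88259.2 ≈ 0.0882592 m.
Worst case both components are at the extreme and orthogonal: √(0.110574² + 0.0882592²) ≈ 0.141479 m.

0.1 m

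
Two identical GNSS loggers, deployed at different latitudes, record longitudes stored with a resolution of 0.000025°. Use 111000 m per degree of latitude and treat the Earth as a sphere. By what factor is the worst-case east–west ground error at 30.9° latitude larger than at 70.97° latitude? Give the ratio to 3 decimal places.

2.632

With a 0.000025° grid the true value lies within half a step, ±0.000025°/2 = ±1.25e-05°, of the stored one.
At 30.9°: 1.25e-05° × 111000 × cos 30.9° = 1.25e-05 × 111000 × 0.8581 ≈ 1.1906 m.
At 70.97°: 1.25e-05° × 111000 × cos 70.97° = 1.25e-05 × 111000 × 0.3261 ≈ 0.45241 m.
The ratio reduces to cos 30.9° / cos 70.97° = 0.8581/0.3261 ≈ 2.6316.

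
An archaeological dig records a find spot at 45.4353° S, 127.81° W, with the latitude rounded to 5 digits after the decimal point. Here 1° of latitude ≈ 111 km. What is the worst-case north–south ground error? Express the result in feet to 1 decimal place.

Rounding to 5 decimal places leaves the latitude within ±5e-06° of the true value.
North–south distance: 5e-06° × 111000 m/° = 0.555 m.
Converting: 0.555 m × 3.2808 ft/m ≈ 1.8209 ft.

1.8 feet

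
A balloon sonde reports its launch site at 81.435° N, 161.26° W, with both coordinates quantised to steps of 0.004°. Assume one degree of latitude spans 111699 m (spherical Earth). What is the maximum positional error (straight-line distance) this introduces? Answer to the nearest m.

226 m

With a 0.004° grid the true value lies within half a step, ±0.004°/2 = ±0.002°, of the stored one.
N–S: 0.002° × 111699 m/° = 223.398 m.
East–west component at 81.435°: 0.002° × 111699 × cos 81.435° ≈ 0.002 × 16635.5 ≈ 33.271 m.
Combining orthogonally: (223.398² + 33.271²)^½ ≈ 225.862 m.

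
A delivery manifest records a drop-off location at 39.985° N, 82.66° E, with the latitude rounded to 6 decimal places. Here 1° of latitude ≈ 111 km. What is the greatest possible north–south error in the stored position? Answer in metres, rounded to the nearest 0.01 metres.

Rounding to 6 decimal places leaves the latitude within ±5e-07° of the true value.
Along the meridian that is 5e-07° × 111000 m/° = 0.0555 m.

0.06 metres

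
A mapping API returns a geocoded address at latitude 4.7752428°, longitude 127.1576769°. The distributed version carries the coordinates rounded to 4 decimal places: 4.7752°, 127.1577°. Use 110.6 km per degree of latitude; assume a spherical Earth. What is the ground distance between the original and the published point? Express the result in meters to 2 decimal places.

5.37 meters

Δlat = 4.7752428 − 4.7752 = +0.0000428°; Δlon = 127.1576769 − 127.1577 = -0.0000231°.
North–south shift: 0.0000428 × 110600 = 4.73368 m.
East–west at this latitude: -0.0000231° × 110600 × cos 4.7752° ≈ -0.0000231 × 110216 = -2.54599 m.
Hypotenuse of the two orthogonal shifts: √(4.73368² + 2.54599²) = 5.37492 m.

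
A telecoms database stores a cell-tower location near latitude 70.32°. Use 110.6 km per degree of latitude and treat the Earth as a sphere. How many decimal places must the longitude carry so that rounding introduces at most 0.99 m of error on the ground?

At 70.32° one degree of longitude covers 110600 × cos 70.32° ≈ 110600 × 0.3368 ≈ 37246.4 m.
With N decimal places the half-ulp bound is 0.5·10⁻ᴺ°, or 0.5·10⁻ᴺ × 37246.4 m on the ground.
Need 0.5 × 37246.4 × 10⁻ᴺ ≤ 0.99 → 10⁻ᴺ ≤ 5.316e-05, so N ≥ 4.27.
At 4 places the error can reach 1.86 m, but 5 places keeps it to 0.186 m.

5 decimal places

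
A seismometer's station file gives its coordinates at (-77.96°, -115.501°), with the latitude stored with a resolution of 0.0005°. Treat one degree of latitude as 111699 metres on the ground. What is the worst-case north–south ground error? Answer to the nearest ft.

92 ft

With a 0.0005° grid the true value lies within half a step, ±0.0005°/2 = ±0.00025°, of the stored one.
North–south distance: 0.00025° × 111699 m/° = 27.9247 m.
Converting: 27.9247 m × 3.2808 ft/m ≈ 91.617 ft.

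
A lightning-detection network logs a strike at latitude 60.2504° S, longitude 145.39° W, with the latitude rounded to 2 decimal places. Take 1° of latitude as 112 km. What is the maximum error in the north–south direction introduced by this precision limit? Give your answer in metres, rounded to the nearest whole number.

560 metres

Rounding to 2 decimal places leaves the latitude within ±0.005° of the true value.
So the N–S error is at most 0.005 × 112000 = 560 m.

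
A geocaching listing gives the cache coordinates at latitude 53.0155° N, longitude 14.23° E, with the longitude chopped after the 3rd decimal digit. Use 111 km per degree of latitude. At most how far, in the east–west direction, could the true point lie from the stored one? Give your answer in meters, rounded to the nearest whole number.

67 meters

Truncating at 3 decimal places can drop up to a full unit in the last place, so the longitude may be off by as much as 0.001°.
At latitude 53.0155° a degree of longitude spans 111000 m × cos 53.0155° = 111000 × 0.6016 ≈ 66777.5 m.
Maximum E–W displacement: 0.001 × 66777.5 = 66.7775 m.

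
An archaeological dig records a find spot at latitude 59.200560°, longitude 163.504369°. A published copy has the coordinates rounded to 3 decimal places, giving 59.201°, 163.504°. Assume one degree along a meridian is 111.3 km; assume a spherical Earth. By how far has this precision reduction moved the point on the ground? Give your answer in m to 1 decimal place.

53.3 m

The latitude changed by -0.000440° and the longitude by +0.000369°.
North–south shift: -0.000440 × 111300 = -48.972 m.
East–west at this latitude: 0.000369° × 111300 × cos 59.201° ≈ 0.000369 × 56988.7 = 21.0288 m.
Distance: √(48.972² + 21.0288²) ≈ 53.296 m.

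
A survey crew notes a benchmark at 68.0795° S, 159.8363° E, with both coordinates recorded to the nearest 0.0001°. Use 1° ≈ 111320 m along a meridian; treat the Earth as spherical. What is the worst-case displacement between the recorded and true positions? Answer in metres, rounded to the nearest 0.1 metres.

5.9 metres

Rounding to 4 decimal places leaves each coordinate within ±5e-05° of the true value.
North–south component: 5e-05° × 111320 = 5.566 m.
East–west component at 68.0795°: 5e-05° × 111320 × cos 68.0795° ≈ 5e-05 × 41558 ≈ 2.0779 m.
Combining orthogonally: (5.566² + 2.0779²)^½ ≈ 5.94121 m.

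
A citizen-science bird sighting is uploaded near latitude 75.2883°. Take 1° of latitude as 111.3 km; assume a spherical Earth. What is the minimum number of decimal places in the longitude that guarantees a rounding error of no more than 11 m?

4 decimal places

At 75.2883° one degree of longitude covers 111300 × cos 75.2883° ≈ 111300 × 0.2540 ≈ 28265.2 m.
With N decimal places the half-ulp bound is 0.5·10⁻ᴺ°, or 0.5·10⁻ᴺ × 28265.2 m on the ground.
Setting 14132.6 × 10⁻ᴺ ≤ 11 gives 10ᴺ ≥ 1285, i.e. N ≥ 3.11.
So 4 decimal places suffice (1.41 m); 3 would allow up to 14.1 m.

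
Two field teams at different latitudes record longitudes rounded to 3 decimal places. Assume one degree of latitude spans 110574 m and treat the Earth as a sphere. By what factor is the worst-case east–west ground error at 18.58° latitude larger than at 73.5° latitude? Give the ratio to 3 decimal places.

Rounding to 3 decimal places leaves the longitude within ±0.0005° of the true value.
At 18.58°: 0.0005° × 110574 × cos 18.58° = 0.0005 × 110574 × 0.9479 ≈ 52.405 m.
At 73.5°: 0.0005° × 110574 × cos 73.5° = 0.0005 × 110574 × 0.2840 ≈ 15.702 m.
Ratio: 52.405 / 15.702 = cos 18.58° / cos 73.5° ≈ 3.3374.

3.337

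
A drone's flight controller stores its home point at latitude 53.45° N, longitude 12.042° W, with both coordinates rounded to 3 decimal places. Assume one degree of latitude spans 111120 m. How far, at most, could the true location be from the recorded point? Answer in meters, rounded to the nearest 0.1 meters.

Rounding to 3 decimal places leaves each coordinate within ±0.0005° of the true value.
N–S: 0.0005° × 111120 m/° = 55.56 m.
E–W at 53.45°: 0.0005° × 111120 × cos 53.45° = 0.0005 × 111120 × 0.5955 ≈ 33.0873 m.
The two errors are perpendicular, so the maximum displacement is √(55.56² + 33.0873²) ≈ 64.6659 m.

64.7 meters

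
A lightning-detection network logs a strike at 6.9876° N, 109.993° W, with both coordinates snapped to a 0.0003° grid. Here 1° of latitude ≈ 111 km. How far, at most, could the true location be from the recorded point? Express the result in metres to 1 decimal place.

23.5 metres

With a 0.0003° grid the true value lies within half a step, ±0.0003°/2 = ±0.00015°, of the stored one.
N–S: 0.00015° × 111000 m/° = 16.65 m.
East–west component at 6.9876°: 0.00015° × 111000 × cos 6.9876° ≈ 0.00015 × 110176 ≈ 16.5263 m.
Worst case both components are at the extreme and orthogonal: √(16.65² + 16.5263²) ≈ 23.4594 m.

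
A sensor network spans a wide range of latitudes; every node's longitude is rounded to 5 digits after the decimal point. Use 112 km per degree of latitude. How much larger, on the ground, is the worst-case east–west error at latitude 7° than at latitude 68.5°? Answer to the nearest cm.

Rounding to 5 decimal places leaves the longitude within ±5e-06° of the true value.
Error at 7° = 5e-06° × 112000 × cos 7° ≈ 0.56 × 0.9925 = 0.55583 m.
At 68.5°: 5e-06° × 112000 × cos 68.5° = 5e-06 × 112000 × 0.3665 ≈ 0.20524 m.
Difference: 0.55583 − 0.20524 = 0.35059 m.
That is 0.350585 m = 35.059 cm.

35 cm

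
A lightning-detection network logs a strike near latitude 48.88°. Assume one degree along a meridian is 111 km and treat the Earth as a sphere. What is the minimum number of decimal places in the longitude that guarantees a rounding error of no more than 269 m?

At 48.88° one degree of longitude covers 111000 × cos 48.88° ≈ 111000 × 0.6576 ≈ 72997.8 m.
Rounding to N decimal places gives at most 0.5 × 10⁻ᴺ degrees of error, i.e. 0.5 × 10⁻ᴺ × 72997.8 m.
Need 0.5 × 72997.8 × 10⁻ᴺ ≤ 269 → 10⁻ᴺ ≤ 7.370e-03, so N ≥ 2.13.
At 2 places the error can reach 365 m, but 3 places keeps it to 36.5 m.

3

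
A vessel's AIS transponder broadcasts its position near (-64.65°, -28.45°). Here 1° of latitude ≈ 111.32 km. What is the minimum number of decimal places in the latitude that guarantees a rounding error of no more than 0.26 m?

6

One degree of latitude covers 111320 m.
Rounding to N decimal places gives at most 0.5 × 10⁻ᴺ degrees of error, i.e. 0.5 × 10⁻ᴺ × 111320 m.
Need 0.5 × 111320 × 10⁻ᴺ ≤ 0.26 → 10⁻ᴺ ≤ 4.671e-06, so N ≥ 5.33.
At 5 places the error can reach 0.557 m, but 6 places keeps it to 0.0557 m.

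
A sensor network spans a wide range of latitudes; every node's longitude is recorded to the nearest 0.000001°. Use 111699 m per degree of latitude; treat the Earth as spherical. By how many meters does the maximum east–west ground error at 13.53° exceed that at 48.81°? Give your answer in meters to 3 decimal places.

0.018 meters

Rounding to 6 decimal places leaves the longitude within ±5e-07° of the true value.
At 13.53°: 5e-07° × 111699 × cos 13.53° = 5e-07 × 111699 × 0.9722 ≈ 0.0543 m.
Error at 48.81° = 5e-07° × 111699 × cos 48.81° ≈ 0.055849 × 0.6586 = 0.03678 m.
Difference: 0.0543 − 0.03678 = 0.017519 m.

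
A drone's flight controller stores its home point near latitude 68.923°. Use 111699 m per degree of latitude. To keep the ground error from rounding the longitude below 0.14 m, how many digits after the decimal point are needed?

6

At 68.923° one degree of longitude covers 111699 × cos 68.923° ≈ 111699 × 0.3596 ≈ 40169.4 m.
With N decimal places the half-ulp bound is 0.5·10⁻ᴺ°, or 0.5·10⁻ᴺ × 40169.4 m on the ground.
Need 0.5 × 40169.4 × 10⁻ᴺ ≤ 0.14 → 10⁻ᴺ ≤ 6.970e-06, so N ≥ 5.16.
So 6 decimal places suffice (0.0201 m); 5 would allow up to 0.201 m.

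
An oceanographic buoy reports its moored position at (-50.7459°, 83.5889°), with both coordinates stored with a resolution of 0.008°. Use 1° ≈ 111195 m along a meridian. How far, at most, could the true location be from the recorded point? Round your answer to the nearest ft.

With a 0.008° grid the true value lies within half a step, ±0.008°/2 = ±0.004°, of the stored one.
North–south component: 0.004° × 111195 = 444.78 m.
East–west component at 50.7459°: 0.004° × 111195 × cos 50.7459° ≈ 0.004 × 70359.8 ≈ 281.439 m.
Worst case both components are at the extreme and orthogonal: √(444.78² + 281.439²) ≈ 526.343 m.
In feet: 526.343 m ÷ 0.3048 ≈ 1726.8 ft.

1727 ft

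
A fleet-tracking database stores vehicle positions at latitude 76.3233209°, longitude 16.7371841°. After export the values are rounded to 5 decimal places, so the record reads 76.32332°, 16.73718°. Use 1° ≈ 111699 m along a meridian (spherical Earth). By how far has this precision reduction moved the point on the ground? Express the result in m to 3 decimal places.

Δlat = 76.3233209 − 76.32332 = +0.0000009°; Δlon = 16.7371841 − 16.73718 = +0.0000041°.
N–S: 0.0000009° × 111699 m/° = 0.100529 m.
E–W at 76.3233°: 0.0000041° × 111699 × cos 76.3233° = 0.0000041 × 111699 × 0.2364 ≈ 0.108283 m.
Combined displacement = (0.100529² + 0.108283²)^½ ≈ 0.147754 m.

0.148 m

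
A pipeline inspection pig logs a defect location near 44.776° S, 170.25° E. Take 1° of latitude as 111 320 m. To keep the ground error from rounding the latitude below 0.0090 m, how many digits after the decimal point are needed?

7 decimal places

One degree of latitude covers 111320 m.
Rounding to N decimal places gives at most 0.5 × 10⁻ᴺ degrees of error, i.e. 0.5 × 10⁻ᴺ × 111320 m.
Setting 55660 × 10⁻ᴺ ≤ 0.0090 gives 10ᴺ ≥ 6.184e+06, i.e. N ≥ 6.79.
At 6 places the error can reach 0.0557 m, but 7 places keeps it to 0.00557 m.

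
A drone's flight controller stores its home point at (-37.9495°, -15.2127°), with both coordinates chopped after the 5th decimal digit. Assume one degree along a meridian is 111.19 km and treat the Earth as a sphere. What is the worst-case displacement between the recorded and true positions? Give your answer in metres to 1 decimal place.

1.4 metres

Truncating at 5 decimal places can drop up to a full unit in the last place, so each coordinate may be off by as much as 1e-05°.
North–south component: 1e-05° × 111190 = 1.1119 m.
E–W at 37.9495°: 1e-05° × 111190 × cos 37.9495° = 1e-05 × 111190 × 0.7886 ≈ 0.876792 m.
The two errors are perpendicular, so the maximum displacement is √(1.1119² + 0.876792²) ≈ 1.41601 m.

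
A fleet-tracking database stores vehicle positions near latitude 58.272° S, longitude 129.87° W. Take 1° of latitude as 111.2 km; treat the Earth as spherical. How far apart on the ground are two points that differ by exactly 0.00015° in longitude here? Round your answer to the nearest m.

9 m

One degree of longitude here spans 111200 × cos 58.272° = 111200 × 0.5259 ≈ 58478.7 m; 0.00015° of that is 8.7718 m.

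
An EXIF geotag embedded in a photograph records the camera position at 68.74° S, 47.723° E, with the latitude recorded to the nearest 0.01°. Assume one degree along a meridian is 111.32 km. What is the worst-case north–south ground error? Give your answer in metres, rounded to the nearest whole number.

Rounding to 2 decimal places leaves the latitude within ±0.005° of the true value.
Along the meridian that is 0.005° × 111320 m/° = 556.6 m.

557 metres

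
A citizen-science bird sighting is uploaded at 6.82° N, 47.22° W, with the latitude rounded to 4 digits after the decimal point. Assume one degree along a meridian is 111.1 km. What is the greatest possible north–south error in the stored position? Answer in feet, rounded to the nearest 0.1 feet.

18.2 feet

Rounding to 4 decimal places leaves the latitude within ±5e-05° of the true value.
So the N–S error is at most 5e-05 × 111100 = 5.555 m.
In feet: 5.555 m ÷ 0.3048 ≈ 18.225 ft.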